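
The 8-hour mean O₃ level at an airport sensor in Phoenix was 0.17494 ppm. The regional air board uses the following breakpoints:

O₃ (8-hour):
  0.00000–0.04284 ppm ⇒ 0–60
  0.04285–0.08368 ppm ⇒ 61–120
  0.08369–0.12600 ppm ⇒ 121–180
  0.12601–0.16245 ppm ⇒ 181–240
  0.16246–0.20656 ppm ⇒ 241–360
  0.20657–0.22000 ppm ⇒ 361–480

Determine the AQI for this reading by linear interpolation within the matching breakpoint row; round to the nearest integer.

275

O₃: row 0.16246–0.20656 (AQI 241–360). (360−241)·(0.17494−0.16246)/(0.20656−0.16246) + 241 = 119·0.01248/0.04410 + 241 ≈ 274.68 → 275.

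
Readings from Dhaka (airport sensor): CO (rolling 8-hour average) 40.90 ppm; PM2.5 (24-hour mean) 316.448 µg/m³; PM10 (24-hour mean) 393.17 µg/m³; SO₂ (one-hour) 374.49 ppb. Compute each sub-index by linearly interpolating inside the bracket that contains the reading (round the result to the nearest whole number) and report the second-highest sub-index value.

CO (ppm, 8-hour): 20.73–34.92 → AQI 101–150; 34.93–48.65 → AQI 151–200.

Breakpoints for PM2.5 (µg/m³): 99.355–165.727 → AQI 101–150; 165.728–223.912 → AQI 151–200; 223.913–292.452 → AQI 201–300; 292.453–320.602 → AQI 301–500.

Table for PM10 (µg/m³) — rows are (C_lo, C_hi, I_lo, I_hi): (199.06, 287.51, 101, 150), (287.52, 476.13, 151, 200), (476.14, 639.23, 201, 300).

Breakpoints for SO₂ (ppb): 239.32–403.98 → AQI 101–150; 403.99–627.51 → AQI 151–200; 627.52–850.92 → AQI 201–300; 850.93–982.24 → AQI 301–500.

CO: 40.90 ∈ [34.93, 48.65] ↔ index [151, 200].
151 + (40.90−34.93)·(200−151)/(48.65−34.93) = 151 + 5.97·49/13.72 ≈ 172.32, so AQI = 172.
PM2.5 316.448: bracket 292.453–320.602 → index 301–500; slope 199/28.149, offset 23.995.
AQI = 301 + 199/28.149·23.995 ≈ 470.63 ⇒ 471.
PM10: 393.17 lies in 287.52–476.13, so I_lo=151, I_hi=200, C_lo=287.52, C_hi=476.13.
(200−151)/(476.13−287.52) × (393.17−287.52) + 151 = 49/188.61 × 105.65 + 151 ≈ 178.45 → 178.
SO₂ 374.49: bracket 239.32–403.98 → index 101–150; slope 49/164.66, offset 135.17.
AQI = 101 + 49/164.66·135.17 ≈ 141.22 ⇒ 141.
Sub-indices: CO→172, PM2.5→471, PM10→178, SO₂→141. Ranked high→low: 471, 178, 172, 141. Second-highest sub-index = 178.

178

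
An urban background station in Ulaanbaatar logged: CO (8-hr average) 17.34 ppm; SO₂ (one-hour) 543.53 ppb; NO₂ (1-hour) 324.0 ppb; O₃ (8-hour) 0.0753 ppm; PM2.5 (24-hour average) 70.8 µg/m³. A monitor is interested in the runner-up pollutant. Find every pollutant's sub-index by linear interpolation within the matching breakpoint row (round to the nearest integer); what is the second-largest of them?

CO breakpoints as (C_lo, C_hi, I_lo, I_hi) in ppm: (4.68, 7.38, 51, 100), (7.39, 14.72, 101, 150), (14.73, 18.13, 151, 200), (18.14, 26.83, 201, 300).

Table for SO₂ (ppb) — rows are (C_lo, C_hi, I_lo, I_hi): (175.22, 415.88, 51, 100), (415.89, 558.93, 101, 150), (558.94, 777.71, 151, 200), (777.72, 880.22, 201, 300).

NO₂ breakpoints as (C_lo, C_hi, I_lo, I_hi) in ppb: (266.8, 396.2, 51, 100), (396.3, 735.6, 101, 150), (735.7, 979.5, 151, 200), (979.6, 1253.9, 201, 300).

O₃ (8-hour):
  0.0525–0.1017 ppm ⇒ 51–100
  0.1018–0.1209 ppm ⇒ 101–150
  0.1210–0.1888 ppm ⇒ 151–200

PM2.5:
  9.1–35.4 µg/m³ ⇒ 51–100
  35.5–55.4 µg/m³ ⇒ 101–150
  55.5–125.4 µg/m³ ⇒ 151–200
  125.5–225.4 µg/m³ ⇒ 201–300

162

CO: row 14.73–18.13 (AQI 151–200). (200−151)·(17.34−14.73)/(18.13−14.73) + 151 = 49·2.61/3.40 + 151 ≈ 188.61 → 189.
SO₂ 543.53: bracket 415.89–558.93 → index 101–150; slope 49/143.04, offset 127.64.
AQI = 101 + 49/143.04·127.64 ≈ 144.72 ⇒ 145.
NO₂: 324.0 lies in 266.8–396.2, so I_lo=51, I_hi=100, C_lo=266.8, C_hi=396.2.
(100−51)/(396.2−266.8) × (324.0−266.8) + 51 = 49/129.4 × 57.2 + 51 ≈ 72.66 → 73.
O₃: row 0.0525–0.1017 (AQI 51–100). (100−51)·(0.0753−0.0525)/(0.1017−0.0525) + 51 = 49·0.0228/0.0492 + 51 ≈ 73.71 → 74.
PM2.5: 70.8 ∈ [55.5, 125.4] ↔ index [151, 200].
151 + (70.8−55.5)·(200−151)/(125.4−55.5) = 151 + 15.3·49/69.9 ≈ 161.73, so AQI = 162.
Sub-indices: CO→189, SO₂→145, NO₂→73, O₃→74, PM2.5→162. Ranked high→low: 189, 162, 145, 74, 73. Second-highest sub-index = 162.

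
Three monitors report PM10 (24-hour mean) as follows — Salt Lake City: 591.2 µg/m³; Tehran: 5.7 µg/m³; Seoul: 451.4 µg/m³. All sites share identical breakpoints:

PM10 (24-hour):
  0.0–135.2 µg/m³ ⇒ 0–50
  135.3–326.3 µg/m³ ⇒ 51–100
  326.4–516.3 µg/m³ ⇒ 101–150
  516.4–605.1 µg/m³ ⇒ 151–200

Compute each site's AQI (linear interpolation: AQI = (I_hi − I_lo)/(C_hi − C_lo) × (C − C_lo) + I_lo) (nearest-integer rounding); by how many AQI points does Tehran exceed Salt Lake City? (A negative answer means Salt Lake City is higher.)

Salt Lake City: 591.2 lies in 516.4–605.1, so I_lo=151, I_hi=200, C_lo=516.4, C_hi=605.1.
(200−151)/(605.1−516.4) × (591.2−516.4) + 151 = 49/88.7 × 74.8 + 151 ≈ 192.32 → 192.
Tehran 5.7: bracket 0.0–135.2 → index 0–50; slope 50/135.2, offset 5.7.
AQI = 0 + 50/135.2·5.7 ≈ 2.11 ⇒ 2.
Seoul 451.4: bracket 326.4–516.3 → index 101–150; slope 49/189.9, offset 125.0.
AQI = 101 + 49/189.9·125.0 ≈ 133.25 ⇒ 133.
AQIs: Salt Lake City=192, Tehran=2, Seoul=133. Tehran (2) − Salt Lake City (192) = -190.

-190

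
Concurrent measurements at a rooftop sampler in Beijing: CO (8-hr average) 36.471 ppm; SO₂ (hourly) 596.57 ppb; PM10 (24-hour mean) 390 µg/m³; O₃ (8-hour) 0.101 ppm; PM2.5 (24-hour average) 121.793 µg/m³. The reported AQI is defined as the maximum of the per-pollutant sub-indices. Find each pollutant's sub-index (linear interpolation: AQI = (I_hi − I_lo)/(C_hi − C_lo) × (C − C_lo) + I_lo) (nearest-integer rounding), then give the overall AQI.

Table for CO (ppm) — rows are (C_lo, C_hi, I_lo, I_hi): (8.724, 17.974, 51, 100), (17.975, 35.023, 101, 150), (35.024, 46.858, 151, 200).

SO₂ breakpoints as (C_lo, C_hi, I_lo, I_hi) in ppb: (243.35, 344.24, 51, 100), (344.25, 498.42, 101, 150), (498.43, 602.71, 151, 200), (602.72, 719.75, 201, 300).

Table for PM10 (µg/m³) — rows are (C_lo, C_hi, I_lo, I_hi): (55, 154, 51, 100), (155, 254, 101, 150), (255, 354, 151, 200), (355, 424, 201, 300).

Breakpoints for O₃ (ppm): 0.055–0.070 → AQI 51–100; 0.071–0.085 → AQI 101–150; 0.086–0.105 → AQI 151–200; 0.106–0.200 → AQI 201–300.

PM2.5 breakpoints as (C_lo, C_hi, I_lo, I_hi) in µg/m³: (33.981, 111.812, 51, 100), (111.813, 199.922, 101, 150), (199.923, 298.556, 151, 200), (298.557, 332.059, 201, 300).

CO: row 35.024–46.858 (AQI 151–200). (200−151)·(36.471−35.024)/(46.858−35.024) + 151 = 49·1.447/11.834 + 151 ≈ 156.99 → 157.
SO₂ 596.57: bracket 498.43–602.71 → index 151–200; slope 49/104.28, offset 98.14.
AQI = 151 + 49/104.28·98.14 ≈ 197.11 ⇒ 197.
PM10: row 355–424 (AQI 201–300). (300−201)·(390−355)/(424−355) + 201 = 99·35/69 + 201 ≈ 251.22 → 251.
O₃: row 0.086–0.105 (AQI 151–200). (200−151)·(0.101−0.086)/(0.105−0.086) + 151 = 49·0.015/0.019 + 151 ≈ 189.68 → 190.
PM2.5: 121.793 ∈ [111.813, 199.922] ↔ index [101, 150].
101 + (121.793−111.813)·(150−101)/(199.922−111.813) = 101 + 9.980·49/88.109 ≈ 106.55, so AQI = 107.
Sub-indices: CO→157, SO₂→197, PM10→251, O₃→190, PM2.5→107. Overall AQI = max = 251; dominant pollutant is PM10.
AQI 251: Very Unhealthy.

251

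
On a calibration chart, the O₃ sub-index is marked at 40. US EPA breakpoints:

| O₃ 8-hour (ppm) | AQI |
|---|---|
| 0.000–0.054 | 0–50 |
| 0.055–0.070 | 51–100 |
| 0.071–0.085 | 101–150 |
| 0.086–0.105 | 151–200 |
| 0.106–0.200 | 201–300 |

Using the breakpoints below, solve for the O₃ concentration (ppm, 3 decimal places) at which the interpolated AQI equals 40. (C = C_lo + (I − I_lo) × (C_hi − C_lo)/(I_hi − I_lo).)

0.043

AQI 40 lies in the 0–50 band, which corresponds to 0.000–0.054 ppm.
C = 0.000 + (40−0)×(0.054−0.000)/(50−0) = 0.000 + 40×0.054/50 ≈ 0.04320 ppm → 0.043 ppm to 3 dp.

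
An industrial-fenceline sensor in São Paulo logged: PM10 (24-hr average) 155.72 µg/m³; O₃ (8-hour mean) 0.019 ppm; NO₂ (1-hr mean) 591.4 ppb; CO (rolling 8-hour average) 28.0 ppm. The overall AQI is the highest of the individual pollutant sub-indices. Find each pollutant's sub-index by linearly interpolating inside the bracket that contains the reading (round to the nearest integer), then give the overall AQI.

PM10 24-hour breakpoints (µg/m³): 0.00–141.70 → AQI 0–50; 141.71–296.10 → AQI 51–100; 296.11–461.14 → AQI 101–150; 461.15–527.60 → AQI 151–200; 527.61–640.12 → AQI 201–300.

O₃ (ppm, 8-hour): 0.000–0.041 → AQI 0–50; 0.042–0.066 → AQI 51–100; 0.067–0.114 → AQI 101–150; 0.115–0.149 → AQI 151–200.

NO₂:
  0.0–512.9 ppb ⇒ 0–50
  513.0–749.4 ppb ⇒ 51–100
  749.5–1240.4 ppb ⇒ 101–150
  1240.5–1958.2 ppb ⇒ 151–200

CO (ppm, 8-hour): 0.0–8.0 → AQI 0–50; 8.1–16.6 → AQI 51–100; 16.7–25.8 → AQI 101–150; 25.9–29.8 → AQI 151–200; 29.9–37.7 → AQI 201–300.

PM10: 155.72 ∈ [141.71, 296.10] ↔ index [51, 100].
51 + (155.72−141.71)·(100−51)/(296.10−141.71) = 51 + 14.01·49/154.39 ≈ 55.45, so AQI = 55.
O₃: 0.019 ∈ [0.000, 0.041] ↔ index [0, 50].
0 + (0.019−0.000)·(50−0)/(0.041−0.000) = 0 + 0.019·50/0.041 ≈ 23.17, so AQI = 23.
NO₂ 591.4: bracket 513.0–749.4 → index 51–100; slope 49/236.4, offset 78.4.
AQI = 51 + 49/236.4·78.4 ≈ 67.25 ⇒ 67.
CO: 28.0 ∈ [25.9, 29.8] ↔ index [151, 200].
151 + (28.0−25.9)·(200−151)/(29.8−25.9) = 151 + 2.1·49/3.9 ≈ 177.38, so AQI = 177.
Sub-indices: PM10→55, O₃→23, NO₂→67, CO→177. Overall AQI = max = 177; dominant pollutant is CO.

177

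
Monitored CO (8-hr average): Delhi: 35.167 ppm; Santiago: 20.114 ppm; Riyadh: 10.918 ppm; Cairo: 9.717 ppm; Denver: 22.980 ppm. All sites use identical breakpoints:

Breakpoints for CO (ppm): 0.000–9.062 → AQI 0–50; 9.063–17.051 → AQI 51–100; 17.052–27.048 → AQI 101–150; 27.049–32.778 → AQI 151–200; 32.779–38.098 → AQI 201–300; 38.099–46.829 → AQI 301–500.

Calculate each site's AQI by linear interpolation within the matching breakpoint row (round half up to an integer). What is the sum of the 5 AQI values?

608

Delhi: row 32.779–38.098 (AQI 201–300). (300−201)·(35.167−32.779)/(38.098−32.779) + 201 = 99·2.388/5.319 + 201 ≈ 245.45 → 245.
Santiago: 20.114 ∈ [17.052, 27.048] ↔ index [101, 150].
101 + (20.114−17.052)·(150−101)/(27.048−17.052) = 101 + 3.062·49/9.996 ≈ 116.01, so AQI = 116.
Riyadh: row 9.063–17.051 (AQI 51–100). (100−51)·(10.918−9.063)/(17.051−9.063) + 51 = 49·1.855/7.988 + 51 ≈ 62.38 → 62.
Cairo 9.717: bracket 9.063–17.051 → index 51–100; slope 49/7.988, offset 0.654.
AQI = 51 + 49/7.988·0.654 ≈ 55.01 ⇒ 55.
Denver 22.980: bracket 17.052–27.048 → index 101–150; slope 49/9.996, offset 5.928.
AQI = 101 + 49/9.996·5.928 ≈ 130.06 ⇒ 130.
AQIs: Delhi=245, Santiago=116, Riyadh=62, Cairo=55, Denver=130. Sum = 245 + 116 + 62 + 55 + 130 = 608.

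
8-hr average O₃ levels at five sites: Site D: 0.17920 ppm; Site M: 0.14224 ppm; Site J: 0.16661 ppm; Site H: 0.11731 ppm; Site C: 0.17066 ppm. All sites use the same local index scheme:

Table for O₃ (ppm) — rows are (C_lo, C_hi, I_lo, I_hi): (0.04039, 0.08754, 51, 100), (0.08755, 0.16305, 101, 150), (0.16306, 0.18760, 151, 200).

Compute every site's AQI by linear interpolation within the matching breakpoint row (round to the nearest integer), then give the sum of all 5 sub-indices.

Site D: 0.17920 ∈ [0.16306, 0.18760] ↔ index [151, 200].
151 + (0.17920−0.16306)·(200−151)/(0.18760−0.16306) = 151 + 0.01614·49/0.02454 ≈ 183.23, so AQI = 183.
Site M 0.14224: bracket 0.08755–0.16305 → index 101–150; slope 49/0.07550, offset 0.05469.
AQI = 101 + 49/0.07550·0.05469 ≈ 136.49 ⇒ 136.
Site J: row 0.16306–0.18760 (AQI 151–200). (200−151)·(0.16661−0.16306)/(0.18760−0.16306) + 151 = 49·0.00355/0.02454 + 151 ≈ 158.09 → 158.
Site H: 0.11731 ∈ [0.08755, 0.16305] ↔ index [101, 150].
101 + (0.11731−0.08755)·(150−101)/(0.16305−0.08755) = 101 + 0.02976·49/0.07550 ≈ 120.31, so AQI = 120.
Site C: 0.17066 lies in 0.16306–0.18760, so I_lo=151, I_hi=200, C_lo=0.16306, C_hi=0.18760.
(200−151)/(0.18760−0.16306) × (0.17066−0.16306) + 151 = 49/0.02454 × 0.00760 + 151 ≈ 166.18 → 166.
AQIs: Site D=183, Site M=136, Site J=158, Site H=120, Site C=166. Sum = 183 + 136 + 158 + 120 + 166 = 763.

763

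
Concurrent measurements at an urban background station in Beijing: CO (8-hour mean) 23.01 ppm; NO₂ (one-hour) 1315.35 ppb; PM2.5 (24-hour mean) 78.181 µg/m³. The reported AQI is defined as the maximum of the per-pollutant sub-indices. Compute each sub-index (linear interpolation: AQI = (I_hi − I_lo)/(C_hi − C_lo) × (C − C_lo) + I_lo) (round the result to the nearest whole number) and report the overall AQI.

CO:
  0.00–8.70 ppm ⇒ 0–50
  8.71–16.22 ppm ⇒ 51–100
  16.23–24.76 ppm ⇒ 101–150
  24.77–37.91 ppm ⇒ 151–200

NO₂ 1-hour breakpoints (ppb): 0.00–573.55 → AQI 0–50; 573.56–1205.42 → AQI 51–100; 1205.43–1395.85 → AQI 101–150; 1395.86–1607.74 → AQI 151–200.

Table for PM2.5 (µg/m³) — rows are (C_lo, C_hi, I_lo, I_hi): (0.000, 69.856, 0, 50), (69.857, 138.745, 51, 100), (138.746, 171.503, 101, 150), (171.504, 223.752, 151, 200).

140

CO: 23.01 lies in 16.23–24.76, so I_lo=101, I_hi=150, C_lo=16.23, C_hi=24.76.
(150−101)/(24.76−16.23) × (23.01−16.23) + 101 = 49/8.53 × 6.78 + 101 ≈ 139.95 → 140.
NO₂: 1315.35 lies in 1205.43–1395.85, so I_lo=101, I_hi=150, C_lo=1205.43, C_hi=1395.85.
(150−101)/(1395.85−1205.43) × (1315.35−1205.43) + 101 = 49/190.42 × 109.92 + 101 ≈ 129.29 → 129.
PM2.5: 78.181 ∈ [69.857, 138.745] ↔ index [51, 100].
51 + (78.181−69.857)·(100−51)/(138.745−69.857) = 51 + 8.324·49/68.888 ≈ 56.92, so AQI = 57.
Sub-indices: CO→140, NO₂→129, PM2.5→57. Overall AQI = max = 140; dominant pollutant is CO.
AQI 140: Unhealthy for Sensitive Groups.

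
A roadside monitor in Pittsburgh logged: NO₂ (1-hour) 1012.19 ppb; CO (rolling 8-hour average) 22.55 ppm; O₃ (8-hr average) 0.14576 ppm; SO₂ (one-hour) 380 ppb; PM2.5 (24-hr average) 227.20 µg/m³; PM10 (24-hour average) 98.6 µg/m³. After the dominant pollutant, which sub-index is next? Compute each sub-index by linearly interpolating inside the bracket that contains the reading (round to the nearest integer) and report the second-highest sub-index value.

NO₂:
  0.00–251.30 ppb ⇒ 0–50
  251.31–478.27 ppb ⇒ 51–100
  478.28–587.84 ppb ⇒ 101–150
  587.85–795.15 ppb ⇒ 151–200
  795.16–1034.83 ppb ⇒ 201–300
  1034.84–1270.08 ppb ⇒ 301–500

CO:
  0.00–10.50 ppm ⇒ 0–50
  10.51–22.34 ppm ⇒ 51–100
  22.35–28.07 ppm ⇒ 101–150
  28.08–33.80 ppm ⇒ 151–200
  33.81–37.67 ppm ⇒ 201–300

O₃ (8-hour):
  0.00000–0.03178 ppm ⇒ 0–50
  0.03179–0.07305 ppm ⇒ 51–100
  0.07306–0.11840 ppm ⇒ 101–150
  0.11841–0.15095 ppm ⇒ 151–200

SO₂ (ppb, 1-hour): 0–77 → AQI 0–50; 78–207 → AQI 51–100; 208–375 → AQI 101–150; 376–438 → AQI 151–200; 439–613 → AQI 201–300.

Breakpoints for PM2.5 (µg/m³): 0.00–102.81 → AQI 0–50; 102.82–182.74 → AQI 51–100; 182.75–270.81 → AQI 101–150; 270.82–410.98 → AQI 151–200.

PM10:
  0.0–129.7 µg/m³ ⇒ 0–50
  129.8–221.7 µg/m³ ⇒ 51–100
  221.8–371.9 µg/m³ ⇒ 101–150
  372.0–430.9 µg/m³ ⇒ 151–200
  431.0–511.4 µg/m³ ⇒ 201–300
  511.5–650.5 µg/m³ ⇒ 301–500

NO₂ 1012.19: bracket 795.16–1034.83 → index 201–300; slope 99/239.67, offset 217.03.
AQI = 201 + 99/239.67·217.03 ≈ 290.65 ⇒ 291.
CO: 22.55 ∈ [22.35, 28.07] ↔ index [101, 150].
101 + (22.55−22.35)·(150−101)/(28.07−22.35) = 101 + 0.20·49/5.72 ≈ 102.71, so AQI = 103.
O₃: row 0.11841–0.15095 (AQI 151–200). (200−151)·(0.14576−0.11841)/(0.15095−0.11841) + 151 = 49·0.02735/0.03254 + 151 ≈ 192.18 → 192.
SO₂: 380 lies in 376–438, so I_lo=151, I_hi=200, C_lo=376, C_hi=438.
(200−151)/(438−376) × (380−376) + 151 = 49/62 × 4 + 151 ≈ 154.16 → 154.
PM2.5 227.20: bracket 182.75–270.81 → index 101–150; slope 49/88.06, offset 44.45.
AQI = 101 + 49/88.06·44.45 ≈ 125.73 ⇒ 126.
PM10: row 0.0–129.7 (AQI 0–50). (50−0)·(98.6−0.0)/(129.7−0.0) + 0 = 50·98.6/129.7 + 0 ≈ 38.01 → 38.
Sub-indices: NO₂→291, CO→103, O₃→192, SO₂→154, PM2.5→126, PM10→38. Ranked high→low: 291, 192, 154, 126, 103, 38. Second-highest sub-index = 192.

192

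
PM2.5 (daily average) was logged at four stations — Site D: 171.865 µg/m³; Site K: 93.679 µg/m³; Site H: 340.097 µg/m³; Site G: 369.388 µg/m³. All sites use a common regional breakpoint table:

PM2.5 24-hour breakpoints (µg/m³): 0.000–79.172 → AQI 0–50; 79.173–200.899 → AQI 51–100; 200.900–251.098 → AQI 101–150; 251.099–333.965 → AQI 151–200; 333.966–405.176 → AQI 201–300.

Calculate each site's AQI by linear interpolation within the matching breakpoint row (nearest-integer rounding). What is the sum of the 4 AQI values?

605

Site D: 171.865 ∈ [79.173, 200.899] ↔ index [51, 100].
51 + (171.865−79.173)·(100−51)/(200.899−79.173) = 51 + 92.692·49/121.726 ≈ 88.31, so AQI = 88.
Site K 93.679: bracket 79.173–200.899 → index 51–100; slope 49/121.726, offset 14.506.
AQI = 51 + 49/121.726·14.506 ≈ 56.84 ⇒ 57.
Site H 340.097: bracket 333.966–405.176 → index 201–300; slope 99/71.210, offset 6.131.
AQI = 201 + 99/71.210·6.131 ≈ 209.52 ⇒ 210.
Site G: 369.388 lies in 333.966–405.176, so I_lo=201, I_hi=300, C_lo=333.966, C_hi=405.176.
(300−201)/(405.176−333.966) × (369.388−333.966) + 201 = 99/71.210 × 35.422 + 201 ≈ 250.25 → 250.
AQIs: Site D=88, Site K=57, Site H=210, Site G=250. Sum = 88 + 57 + 210 + 250 = 605.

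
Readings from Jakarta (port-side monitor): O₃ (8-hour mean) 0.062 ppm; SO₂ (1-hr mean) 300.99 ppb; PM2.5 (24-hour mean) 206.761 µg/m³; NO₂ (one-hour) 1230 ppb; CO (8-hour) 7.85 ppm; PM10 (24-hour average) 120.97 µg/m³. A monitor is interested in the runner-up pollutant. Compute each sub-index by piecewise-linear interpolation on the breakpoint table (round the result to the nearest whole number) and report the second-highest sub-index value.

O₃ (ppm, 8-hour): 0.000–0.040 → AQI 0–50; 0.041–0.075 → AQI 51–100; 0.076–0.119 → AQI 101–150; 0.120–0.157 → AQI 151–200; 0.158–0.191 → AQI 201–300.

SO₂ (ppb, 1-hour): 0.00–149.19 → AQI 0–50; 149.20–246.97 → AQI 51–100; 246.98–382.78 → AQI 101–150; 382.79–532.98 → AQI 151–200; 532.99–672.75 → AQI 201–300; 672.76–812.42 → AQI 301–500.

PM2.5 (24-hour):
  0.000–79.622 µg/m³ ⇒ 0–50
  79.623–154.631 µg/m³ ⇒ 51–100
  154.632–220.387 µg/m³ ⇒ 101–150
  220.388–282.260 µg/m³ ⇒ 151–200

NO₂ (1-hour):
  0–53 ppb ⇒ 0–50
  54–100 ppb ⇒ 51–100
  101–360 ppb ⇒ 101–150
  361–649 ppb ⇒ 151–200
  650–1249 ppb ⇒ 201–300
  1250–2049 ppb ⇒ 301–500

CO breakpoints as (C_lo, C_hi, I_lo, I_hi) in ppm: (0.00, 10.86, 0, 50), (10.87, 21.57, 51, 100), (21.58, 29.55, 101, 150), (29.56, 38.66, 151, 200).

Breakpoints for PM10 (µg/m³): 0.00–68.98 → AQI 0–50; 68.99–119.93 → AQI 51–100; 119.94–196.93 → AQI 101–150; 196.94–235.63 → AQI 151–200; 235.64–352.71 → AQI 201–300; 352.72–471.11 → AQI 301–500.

140

O₃: row 0.041–0.075 (AQI 51–100). (100−51)·(0.062−0.041)/(0.075−0.041) + 51 = 49·0.021/0.034 + 51 ≈ 81.26 → 81.
SO₂: row 246.98–382.78 (AQI 101–150). (150−101)·(300.99−246.98)/(382.78−246.98) + 101 = 49·54.01/135.80 + 101 ≈ 120.49 → 120.
PM2.5: row 154.632–220.387 (AQI 101–150). (150−101)·(206.761−154.632)/(220.387−154.632) + 101 = 49·52.129/65.755 + 101 ≈ 139.85 → 140.
NO₂: row 650–1249 (AQI 201–300). (300−201)·(1230−650)/(1249−650) + 201 = 99·580/599 + 201 ≈ 296.86 → 297.
CO: 7.85 lies in 0.00–10.86, so I_lo=0, I_hi=50, C_lo=0.00, C_hi=10.86.
(50−0)/(10.86−0.00) × (7.85−0.00) + 0 = 50/10.86 × 7.85 + 0 ≈ 36.14 → 36.
PM10: 120.97 ∈ [119.94, 196.93] ↔ index [101, 150].
101 + (120.97−119.94)·(150−101)/(196.93−119.94) = 101 + 1.03·49/76.99 ≈ 101.66, so AQI = 102.
Sub-indices: O₃→81, SO₂→120, PM2.5→140, NO₂→297, CO→36, PM10→102. Ranked high→low: 297, 140, 120, 102, 81, 36. Second-highest sub-index = 140.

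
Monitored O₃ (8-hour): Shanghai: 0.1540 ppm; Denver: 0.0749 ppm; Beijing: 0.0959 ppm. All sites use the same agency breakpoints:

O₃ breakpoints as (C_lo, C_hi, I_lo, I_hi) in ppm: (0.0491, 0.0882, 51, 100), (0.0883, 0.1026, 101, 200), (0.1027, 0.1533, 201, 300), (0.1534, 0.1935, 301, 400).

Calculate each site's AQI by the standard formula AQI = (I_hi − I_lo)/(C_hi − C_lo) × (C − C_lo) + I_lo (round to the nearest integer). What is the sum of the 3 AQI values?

539

Shanghai: 0.1540 ∈ [0.1534, 0.1935] ↔ index [301, 400].
301 + (0.1540−0.1534)·(400−301)/(0.1935−0.1534) = 301 + 0.0006·99/0.0401 ≈ 302.48, so AQI = 302.
Denver: row 0.0491–0.0882 (AQI 51–100). (100−51)·(0.0749−0.0491)/(0.0882−0.0491) + 51 = 49·0.0258/0.0391 + 51 ≈ 83.33 → 83.
Beijing: row 0.0883–0.1026 (AQI 101–200). (200−101)·(0.0959−0.0883)/(0.1026−0.0883) + 101 = 99·0.0076/0.0143 + 101 ≈ 153.62 → 154.
AQIs: Shanghai=302, Denver=83, Beijing=154. Sum = 302 + 83 + 154 = 539.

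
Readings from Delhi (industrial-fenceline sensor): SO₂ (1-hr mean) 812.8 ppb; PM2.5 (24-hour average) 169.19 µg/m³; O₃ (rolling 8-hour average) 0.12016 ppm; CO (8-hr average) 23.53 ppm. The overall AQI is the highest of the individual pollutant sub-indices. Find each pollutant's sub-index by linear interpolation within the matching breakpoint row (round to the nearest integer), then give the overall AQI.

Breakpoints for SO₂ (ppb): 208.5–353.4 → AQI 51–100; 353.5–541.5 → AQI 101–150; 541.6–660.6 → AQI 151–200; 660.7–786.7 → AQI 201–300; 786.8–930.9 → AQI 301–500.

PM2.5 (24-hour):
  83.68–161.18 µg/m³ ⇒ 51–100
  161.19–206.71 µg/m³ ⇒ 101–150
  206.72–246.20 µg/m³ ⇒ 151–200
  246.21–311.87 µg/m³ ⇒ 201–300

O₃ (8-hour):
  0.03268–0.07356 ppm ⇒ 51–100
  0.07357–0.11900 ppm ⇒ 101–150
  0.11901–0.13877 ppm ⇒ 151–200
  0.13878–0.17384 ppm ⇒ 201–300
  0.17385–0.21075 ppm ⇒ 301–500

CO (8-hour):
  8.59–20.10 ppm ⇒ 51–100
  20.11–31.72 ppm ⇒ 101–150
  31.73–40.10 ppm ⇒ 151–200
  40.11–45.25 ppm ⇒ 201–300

SO₂: 812.8 lies in 786.8–930.9, so I_lo=301, I_hi=500, C_lo=786.8, C_hi=930.9.
(500−301)/(930.9−786.8) × (812.8−786.8) + 301 = 199/144.1 × 26.0 + 301 ≈ 336.91 → 337.
PM2.5: 169.19 ∈ [161.19, 206.71] ↔ index [101, 150].
101 + (169.19−161.19)·(150−101)/(206.71−161.19) = 101 + 8.00·49/45.52 ≈ 109.61, so AQI = 110.
O₃: 0.12016 lies in 0.11901–0.13877, so I_lo=151, I_hi=200, C_lo=0.11901, C_hi=0.13877.
(200−151)/(0.13877−0.11901) × (0.12016−0.11901) + 151 = 49/0.01976 × 0.00115 + 151 ≈ 153.85 → 154.
CO 23.53: bracket 20.11–31.72 → index 101–150; slope 49/11.61, offset 3.42.
AQI = 101 + 49/11.61·3.42 ≈ 115.43 ⇒ 115.
Sub-indices: SO₂→337, PM2.5→110, O₃→154, CO→115. Overall AQI = max = 337; dominant pollutant is SO₂.
AQI 337: Hazardous.

337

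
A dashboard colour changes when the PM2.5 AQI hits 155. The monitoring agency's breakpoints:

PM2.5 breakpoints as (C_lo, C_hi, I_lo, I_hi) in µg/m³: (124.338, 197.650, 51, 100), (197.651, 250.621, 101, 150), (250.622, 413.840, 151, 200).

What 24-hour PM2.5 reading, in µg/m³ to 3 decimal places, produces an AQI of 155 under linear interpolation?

263.946

AQI 155 lies in the 151–200 band, which corresponds to 250.622–413.840 µg/m³.
C = 250.622 + (155−151)×(413.840−250.622)/(200−151) = 250.622 + 4×163.218/49 ≈ 263.94592 µg/m³ → 263.946 µg/m³ to 3 dp.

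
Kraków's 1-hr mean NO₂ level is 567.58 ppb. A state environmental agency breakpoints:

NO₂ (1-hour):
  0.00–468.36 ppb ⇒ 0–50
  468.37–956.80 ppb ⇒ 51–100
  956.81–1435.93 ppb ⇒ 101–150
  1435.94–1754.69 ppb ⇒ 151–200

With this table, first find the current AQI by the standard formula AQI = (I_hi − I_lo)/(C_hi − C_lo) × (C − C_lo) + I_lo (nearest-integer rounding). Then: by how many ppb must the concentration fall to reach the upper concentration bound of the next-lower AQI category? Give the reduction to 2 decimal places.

99.22

NO₂: 567.58 lies in 468.37–956.80, so I_lo=51, I_hi=100, C_lo=468.37, C_hi=956.80.
(100−51)/(956.80−468.37) × (567.58−468.37) + 51 = 49/488.43 × 99.21 + 51 ≈ 60.95 → 61.
Current AQI 61 is in the Moderate range (51–100). The next-lower category tops out at AQI 50, whose upper concentration bound is 468.36 ppb.
Reduction needed = 567.58 − 468.36 = 99.22 ppb.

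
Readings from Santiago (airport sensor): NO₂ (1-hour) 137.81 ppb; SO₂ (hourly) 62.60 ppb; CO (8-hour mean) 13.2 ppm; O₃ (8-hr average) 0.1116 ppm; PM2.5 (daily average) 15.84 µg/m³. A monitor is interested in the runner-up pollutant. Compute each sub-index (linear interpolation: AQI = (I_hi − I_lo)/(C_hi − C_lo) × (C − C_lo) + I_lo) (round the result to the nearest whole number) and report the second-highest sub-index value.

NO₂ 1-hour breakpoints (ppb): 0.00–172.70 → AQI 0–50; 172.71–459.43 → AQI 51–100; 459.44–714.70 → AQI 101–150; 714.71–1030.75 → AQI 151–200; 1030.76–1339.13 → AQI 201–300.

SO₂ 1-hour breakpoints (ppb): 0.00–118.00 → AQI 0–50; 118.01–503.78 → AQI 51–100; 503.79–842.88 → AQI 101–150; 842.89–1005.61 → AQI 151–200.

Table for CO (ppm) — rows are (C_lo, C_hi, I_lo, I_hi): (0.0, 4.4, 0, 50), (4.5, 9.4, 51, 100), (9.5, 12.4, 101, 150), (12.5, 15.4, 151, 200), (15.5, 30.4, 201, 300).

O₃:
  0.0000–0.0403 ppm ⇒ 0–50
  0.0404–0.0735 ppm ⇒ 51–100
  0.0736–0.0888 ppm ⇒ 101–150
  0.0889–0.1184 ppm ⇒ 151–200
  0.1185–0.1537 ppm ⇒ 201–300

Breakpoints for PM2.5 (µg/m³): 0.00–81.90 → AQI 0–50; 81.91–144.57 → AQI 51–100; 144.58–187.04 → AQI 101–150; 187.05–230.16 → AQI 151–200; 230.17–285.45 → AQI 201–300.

163

NO₂: row 0.00–172.70 (AQI 0–50). (50−0)·(137.81−0.00)/(172.70−0.00) + 0 = 50·137.81/172.70 + 0 ≈ 39.90 → 40.
SO₂: 62.60 ∈ [0.00, 118.00] ↔ index [0, 50].
0 + (62.60−0.00)·(50−0)/(118.00−0.00) = 0 + 62.60·50/118.00 ≈ 26.53, so AQI = 27.
CO 13.2: bracket 12.5–15.4 → index 151–200; slope 49/2.9, offset 0.7.
AQI = 151 + 49/2.9·0.7 ≈ 162.83 ⇒ 163.
O₃: row 0.0889–0.1184 (AQI 151–200). (200−151)·(0.1116−0.0889)/(0.1184−0.0889) + 151 = 49·0.0227/0.0295 + 151 ≈ 188.71 → 189.
PM2.5: row 0.00–81.90 (AQI 0–50). (50−0)·(15.84−0.00)/(81.90−0.00) + 0 = 50·15.84/81.90 + 0 ≈ 9.67 → 10.
Sub-indices: NO₂→40, SO₂→27, CO→163, O₃→189, PM2.5→10. Ranked high→low: 189, 163, 40, 27, 10. Second-highest sub-index = 163.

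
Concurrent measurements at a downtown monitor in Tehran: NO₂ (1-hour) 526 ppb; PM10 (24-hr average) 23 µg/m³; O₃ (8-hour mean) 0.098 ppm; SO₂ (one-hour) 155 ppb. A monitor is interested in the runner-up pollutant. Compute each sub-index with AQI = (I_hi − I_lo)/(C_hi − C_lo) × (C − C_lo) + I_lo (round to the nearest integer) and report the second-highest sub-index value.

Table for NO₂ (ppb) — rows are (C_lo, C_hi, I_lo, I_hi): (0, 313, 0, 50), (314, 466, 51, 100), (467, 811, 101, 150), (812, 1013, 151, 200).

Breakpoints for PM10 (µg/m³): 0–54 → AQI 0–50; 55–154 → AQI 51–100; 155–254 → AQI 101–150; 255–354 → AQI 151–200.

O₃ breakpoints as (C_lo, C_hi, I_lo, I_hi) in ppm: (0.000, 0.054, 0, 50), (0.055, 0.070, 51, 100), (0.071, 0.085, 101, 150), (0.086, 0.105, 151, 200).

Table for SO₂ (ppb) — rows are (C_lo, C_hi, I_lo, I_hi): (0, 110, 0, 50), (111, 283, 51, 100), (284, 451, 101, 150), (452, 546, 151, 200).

109

NO₂ 526: bracket 467–811 → index 101–150; slope 49/344, offset 59.
AQI = 101 + 49/344·59 ≈ 109.40 ⇒ 109.
PM10: row 0–54 (AQI 0–50). (50−0)·(23−0)/(54−0) + 0 = 50·23/54 + 0 ≈ 21.30 → 21.
O₃: 0.098 lies in 0.086–0.105, so I_lo=151, I_hi=200, C_lo=0.086, C_hi=0.105.
(200−151)/(0.105−0.086) × (0.098−0.086) + 151 = 49/0.019 × 0.012 + 151 ≈ 181.95 → 182.
SO₂: 155 lies in 111–283, so I_lo=51, I_hi=100, C_lo=111, C_hi=283.
(100−51)/(283−111) × (155−111) + 51 = 49/172 × 44 + 51 ≈ 63.53 → 64.
Sub-indices: NO₂→109, PM10→21, O₃→182, SO₂→64. Ranked high→low: 182, 109, 64, 21. Second-highest sub-index = 109.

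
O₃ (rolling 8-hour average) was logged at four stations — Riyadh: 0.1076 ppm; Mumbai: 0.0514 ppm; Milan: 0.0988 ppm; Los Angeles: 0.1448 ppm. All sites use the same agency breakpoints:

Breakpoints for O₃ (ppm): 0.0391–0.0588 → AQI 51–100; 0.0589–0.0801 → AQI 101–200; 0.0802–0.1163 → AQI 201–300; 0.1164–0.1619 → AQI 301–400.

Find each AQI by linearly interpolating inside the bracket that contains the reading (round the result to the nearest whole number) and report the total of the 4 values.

Riyadh: 0.1076 ∈ [0.0802, 0.1163] ↔ index [201, 300].
201 + (0.1076−0.0802)·(300−201)/(0.1163−0.0802) = 201 + 0.0274·99/0.0361 ≈ 276.14, so AQI = 276.
Mumbai: 0.0514 ∈ [0.0391, 0.0588] ↔ index [51, 100].
51 + (0.0514−0.0391)·(100−51)/(0.0588−0.0391) = 51 + 0.0123·49/0.0197 ≈ 81.59, so AQI = 82.
Milan: row 0.0802–0.1163 (AQI 201–300). (300−201)·(0.0988−0.0802)/(0.1163−0.0802) + 201 = 99·0.0186/0.0361 + 201 ≈ 252.01 → 252.
Los Angeles: row 0.1164–0.1619 (AQI 301–400). (400−301)·(0.1448−0.1164)/(0.1619−0.1164) + 301 = 99·0.0284/0.0455 + 301 ≈ 362.79 → 363.
AQIs: Riyadh=276, Mumbai=82, Milan=252, Los Angeles=363. Sum = 276 + 82 + 252 + 363 = 973.

973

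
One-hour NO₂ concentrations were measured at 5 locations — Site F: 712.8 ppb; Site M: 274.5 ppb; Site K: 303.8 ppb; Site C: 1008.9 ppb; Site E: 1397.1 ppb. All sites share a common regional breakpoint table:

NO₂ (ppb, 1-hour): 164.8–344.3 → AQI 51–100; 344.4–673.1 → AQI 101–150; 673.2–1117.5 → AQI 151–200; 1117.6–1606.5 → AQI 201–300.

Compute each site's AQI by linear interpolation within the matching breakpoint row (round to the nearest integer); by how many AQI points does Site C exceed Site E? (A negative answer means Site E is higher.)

Site F: 712.8 ∈ [673.2, 1117.5] ↔ index [151, 200].
151 + (712.8−673.2)·(200−151)/(1117.5−673.2) = 151 + 39.6·49/444.3 ≈ 155.37, so AQI = 155.
Site M 274.5: bracket 164.8–344.3 → index 51–100; slope 49/179.5, offset 109.7.
AQI = 51 + 49/179.5·109.7 ≈ 80.95 ⇒ 81.
Site K 303.8: bracket 164.8–344.3 → index 51–100; slope 49/179.5, offset 139.0.
AQI = 51 + 49/179.5·139.0 ≈ 88.94 ⇒ 89.
Site C: row 673.2–1117.5 (AQI 151–200). (200−151)·(1008.9−673.2)/(1117.5−673.2) + 151 = 49·335.7/444.3 + 151 ≈ 188.02 → 188.
Site E: row 1117.6–1606.5 (AQI 201–300). (300−201)·(1397.1−1117.6)/(1606.5−1117.6) + 201 = 99·279.5/488.9 + 201 ≈ 257.60 → 258.
AQIs: Site F=155, Site M=81, Site K=89, Site C=188, Site E=258. Site C (188) − Site E (258) = -70.

-70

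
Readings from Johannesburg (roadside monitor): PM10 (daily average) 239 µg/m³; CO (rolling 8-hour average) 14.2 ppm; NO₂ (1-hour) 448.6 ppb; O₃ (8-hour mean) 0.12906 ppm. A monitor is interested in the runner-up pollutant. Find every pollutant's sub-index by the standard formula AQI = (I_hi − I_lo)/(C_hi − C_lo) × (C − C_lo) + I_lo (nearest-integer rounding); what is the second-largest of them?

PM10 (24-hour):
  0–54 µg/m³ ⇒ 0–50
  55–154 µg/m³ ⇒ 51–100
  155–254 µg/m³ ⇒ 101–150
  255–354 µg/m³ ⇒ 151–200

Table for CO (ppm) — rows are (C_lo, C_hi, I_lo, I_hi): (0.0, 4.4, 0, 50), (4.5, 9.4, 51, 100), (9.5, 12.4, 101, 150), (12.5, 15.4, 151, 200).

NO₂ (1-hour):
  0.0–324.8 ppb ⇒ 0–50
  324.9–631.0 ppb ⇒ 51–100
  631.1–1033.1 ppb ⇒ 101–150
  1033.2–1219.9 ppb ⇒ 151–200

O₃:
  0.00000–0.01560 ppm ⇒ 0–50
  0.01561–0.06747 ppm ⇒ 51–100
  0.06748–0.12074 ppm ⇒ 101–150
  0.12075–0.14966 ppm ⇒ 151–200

165

PM10: 239 ∈ [155, 254] ↔ index [101, 150].
101 + (239−155)·(150−101)/(254−155) = 101 + 84·49/99 ≈ 142.58, so AQI = 143.
CO: 14.2 lies in 12.5–15.4, so I_lo=151, I_hi=200, C_lo=12.5, C_hi=15.4.
(200−151)/(15.4−12.5) × (14.2−12.5) + 151 = 49/2.9 × 1.7 + 151 ≈ 179.72 → 180.
NO₂: row 324.9–631.0 (AQI 51–100). (100−51)·(448.6−324.9)/(631.0−324.9) + 51 = 49·123.7/306.1 + 51 ≈ 70.80 → 71.
O₃: row 0.12075–0.14966 (AQI 151–200). (200−151)·(0.12906−0.12075)/(0.14966−0.12075) + 151 = 49·0.00831/0.02891 + 151 ≈ 165.08 → 165.
Sub-indices: PM10→143, CO→180, NO₂→71, O₃→165. Ranked high→low: 180, 165, 143, 71. Second-highest sub-index = 165.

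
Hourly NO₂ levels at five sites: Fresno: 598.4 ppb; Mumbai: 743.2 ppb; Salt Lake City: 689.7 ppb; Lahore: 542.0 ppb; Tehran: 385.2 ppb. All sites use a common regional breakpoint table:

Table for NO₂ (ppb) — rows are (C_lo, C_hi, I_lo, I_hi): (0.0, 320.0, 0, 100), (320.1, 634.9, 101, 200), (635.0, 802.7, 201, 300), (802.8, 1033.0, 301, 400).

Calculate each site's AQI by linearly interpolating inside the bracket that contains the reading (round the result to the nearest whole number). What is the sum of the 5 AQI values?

Fresno: 598.4 ∈ [320.1, 634.9] ↔ index [101, 200].
101 + (598.4−320.1)·(200−101)/(634.9−320.1) = 101 + 278.3·99/314.8 ≈ 188.52, so AQI = 189.
Mumbai 743.2: bracket 635.0–802.7 → index 201–300; slope 99/167.7, offset 108.2.
AQI = 201 + 99/167.7·108.2 ≈ 264.87 ⇒ 265.
Salt Lake City: 689.7 ∈ [635.0, 802.7] ↔ index [201, 300].
201 + (689.7−635.0)·(300−201)/(802.7−635.0) = 201 + 54.7·99/167.7 ≈ 233.29, so AQI = 233.
Lahore 542.0: bracket 320.1–634.9 → index 101–200; slope 99/314.8, offset 221.9.
AQI = 101 + 99/314.8·221.9 ≈ 170.78 ⇒ 171.
Tehran 385.2: bracket 320.1–634.9 → index 101–200; slope 99/314.8, offset 65.1.
AQI = 101 + 99/314.8·65.1 ≈ 121.47 ⇒ 121.
AQIs: Fresno=189, Mumbai=265, Salt Lake City=233, Lahore=171, Tehran=121. Sum = 189 + 265 + 233 + 171 + 121 = 979.

979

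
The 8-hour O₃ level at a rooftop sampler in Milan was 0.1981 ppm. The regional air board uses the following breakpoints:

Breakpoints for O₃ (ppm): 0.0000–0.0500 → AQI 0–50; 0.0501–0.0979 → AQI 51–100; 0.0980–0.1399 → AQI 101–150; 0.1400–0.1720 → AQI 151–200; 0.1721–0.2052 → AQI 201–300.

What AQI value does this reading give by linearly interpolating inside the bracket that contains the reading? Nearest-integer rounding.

O₃ 0.1981: bracket 0.1721–0.2052 → index 201–300; slope 99/0.0331, offset 0.0260.
AQI = 201 + 99/0.0331·0.0260 ≈ 278.76 ⇒ 279.

279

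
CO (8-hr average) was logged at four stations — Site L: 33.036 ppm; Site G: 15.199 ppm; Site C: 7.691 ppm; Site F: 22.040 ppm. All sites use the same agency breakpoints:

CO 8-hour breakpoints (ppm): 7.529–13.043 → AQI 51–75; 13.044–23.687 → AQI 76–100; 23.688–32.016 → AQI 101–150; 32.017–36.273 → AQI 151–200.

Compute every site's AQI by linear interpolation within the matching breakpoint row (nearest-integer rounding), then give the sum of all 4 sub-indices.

392

Site L 33.036: bracket 32.017–36.273 → index 151–200; slope 49/4.256, offset 1.019.
AQI = 151 + 49/4.256·1.019 ≈ 162.73 ⇒ 163.
Site G: row 13.044–23.687 (AQI 76–100). (100−76)·(15.199−13.044)/(23.687−13.044) + 76 = 24·2.155/10.643 + 76 ≈ 80.86 → 81.
Site C: row 7.529–13.043 (AQI 51–75). (75−51)·(7.691−7.529)/(13.043−7.529) + 51 = 24·0.162/5.514 + 51 ≈ 51.71 → 52.
Site F: row 13.044–23.687 (AQI 76–100). (100−76)·(22.040−13.044)/(23.687−13.044) + 76 = 24·8.996/10.643 + 76 ≈ 96.29 → 96.
AQIs: Site L=163, Site G=81, Site C=52, Site F=96. Sum = 163 + 81 + 52 + 96 = 392.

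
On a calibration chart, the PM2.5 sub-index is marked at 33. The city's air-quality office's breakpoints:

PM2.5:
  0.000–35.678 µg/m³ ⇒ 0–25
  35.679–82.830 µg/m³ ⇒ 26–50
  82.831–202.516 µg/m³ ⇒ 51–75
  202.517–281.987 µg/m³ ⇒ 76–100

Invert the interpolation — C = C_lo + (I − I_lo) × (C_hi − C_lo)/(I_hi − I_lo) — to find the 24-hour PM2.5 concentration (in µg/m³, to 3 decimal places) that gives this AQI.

49.431

AQI 33 lies in the 26–50 band, which corresponds to 35.679–82.830 µg/m³.
C = 35.679 + (33−26)×(82.830−35.679)/(50−26) = 35.679 + 7×47.151/24 ≈ 49.43138 µg/m³ → 49.431 µg/m³ to 3 dp.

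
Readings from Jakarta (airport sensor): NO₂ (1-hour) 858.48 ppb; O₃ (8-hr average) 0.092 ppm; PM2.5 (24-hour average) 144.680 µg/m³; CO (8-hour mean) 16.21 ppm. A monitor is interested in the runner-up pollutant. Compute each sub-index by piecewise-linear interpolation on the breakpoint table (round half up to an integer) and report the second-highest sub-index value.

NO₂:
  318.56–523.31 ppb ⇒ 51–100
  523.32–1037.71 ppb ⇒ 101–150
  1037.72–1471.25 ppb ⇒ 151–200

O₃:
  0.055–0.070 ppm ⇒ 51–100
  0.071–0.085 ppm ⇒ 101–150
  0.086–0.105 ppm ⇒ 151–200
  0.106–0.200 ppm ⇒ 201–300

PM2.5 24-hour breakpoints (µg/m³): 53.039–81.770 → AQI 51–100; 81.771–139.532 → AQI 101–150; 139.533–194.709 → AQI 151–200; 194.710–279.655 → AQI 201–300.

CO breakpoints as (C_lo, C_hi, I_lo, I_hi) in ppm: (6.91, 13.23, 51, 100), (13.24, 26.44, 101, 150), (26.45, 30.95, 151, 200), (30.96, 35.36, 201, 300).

NO₂: 858.48 ∈ [523.32, 1037.71] ↔ index [101, 150].
101 + (858.48−523.32)·(150−101)/(1037.71−523.32) = 101 + 335.16·49/514.39 ≈ 132.93, so AQI = 133.
O₃: 0.092 lies in 0.086–0.105, so I_lo=151, I_hi=200, C_lo=0.086, C_hi=0.105.
(200−151)/(0.105−0.086) × (0.092−0.086) + 151 = 49/0.019 × 0.006 + 151 ≈ 166.47 → 166.
PM2.5: 144.680 lies in 139.533–194.709, so I_lo=151, I_hi=200, C_lo=139.533, C_hi=194.709.
(200−151)/(194.709−139.533) × (144.680−139.533) + 151 = 49/55.176 × 5.147 + 151 ≈ 155.57 → 156.
CO 16.21: bracket 13.24–26.44 → index 101–150; slope 49/13.20, offset 2.97.
AQI = 101 + 49/13.20·2.97 ≈ 112.03 ⇒ 112.
Sub-indices: NO₂→133, O₃→166, PM2.5→156, CO→112. Ranked high→low: 166, 156, 133, 112. Second-highest sub-index = 156.

156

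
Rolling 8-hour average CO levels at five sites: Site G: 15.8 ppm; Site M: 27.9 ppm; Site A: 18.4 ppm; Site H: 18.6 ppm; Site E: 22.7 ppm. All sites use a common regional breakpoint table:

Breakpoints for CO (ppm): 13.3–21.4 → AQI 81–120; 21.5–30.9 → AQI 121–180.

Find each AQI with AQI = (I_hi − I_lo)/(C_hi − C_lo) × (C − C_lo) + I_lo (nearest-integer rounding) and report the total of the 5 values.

Site G: 15.8 ∈ [13.3, 21.4] ↔ index [81, 120].
81 + (15.8−13.3)·(120−81)/(21.4−13.3) = 81 + 2.5·39/8.1 ≈ 93.04, so AQI = 93.
Site M: 27.9 ∈ [21.5, 30.9] ↔ index [121, 180].
121 + (27.9−21.5)·(180−121)/(30.9−21.5) = 121 + 6.4·59/9.4 ≈ 161.17, so AQI = 161.
Site A: 18.4 lies in 13.3–21.4, so I_lo=81, I_hi=120, C_lo=13.3, C_hi=21.4.
(120−81)/(21.4−13.3) × (18.4−13.3) + 81 = 39/8.1 × 5.1 + 81 ≈ 105.56 → 106.
Site H: 18.6 lies in 13.3–21.4, so I_lo=81, I_hi=120, C_lo=13.3, C_hi=21.4.
(120−81)/(21.4−13.3) × (18.6−13.3) + 81 = 39/8.1 × 5.3 + 81 ≈ 106.52 → 107.
Site E: 22.7 ∈ [21.5, 30.9] ↔ index [121, 180].
121 + (22.7−21.5)·(180−121)/(30.9−21.5) = 121 + 1.2·59/9.4 ≈ 128.53, so AQI = 129.
AQIs: Site G=93, Site M=161, Site A=106, Site H=107, Site E=129. Sum = 93 + 161 + 106 + 107 + 129 = 596.

596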